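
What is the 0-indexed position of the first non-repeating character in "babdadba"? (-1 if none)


Input: babdadba
Character frequencies:
  'a': 3
  'b': 3
  'd': 2
Scanning left to right for freq == 1:
  Position 0 ('b'): freq=3, skip
  Position 1 ('a'): freq=3, skip
  Position 2 ('b'): freq=3, skip
  Position 3 ('d'): freq=2, skip
  Position 4 ('a'): freq=3, skip
  Position 5 ('d'): freq=2, skip
  Position 6 ('b'): freq=3, skip
  Position 7 ('a'): freq=3, skip
  No unique character found => answer = -1

-1


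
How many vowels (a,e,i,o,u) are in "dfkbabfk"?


Input: dfkbabfk
Checking each character:
  'd' at position 0: consonant
  'f' at position 1: consonant
  'k' at position 2: consonant
  'b' at position 3: consonant
  'a' at position 4: vowel (running total: 1)
  'b' at position 5: consonant
  'f' at position 6: consonant
  'k' at position 7: consonant
Total vowels: 1

1


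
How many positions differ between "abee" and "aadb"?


Comparing "abee" and "aadb" position by position:
  Position 0: 'a' vs 'a' => same
  Position 1: 'b' vs 'a' => DIFFER
  Position 2: 'e' vs 'd' => DIFFER
  Position 3: 'e' vs 'b' => DIFFER
Positions that differ: 3

3


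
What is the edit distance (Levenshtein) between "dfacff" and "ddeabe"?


Computing edit distance: "dfacff" -> "ddeabe"
DP table:
           d    d    e    a    b    e
      0    1    2    3    4    5    6
  d   1    0    1    2    3    4    5
  f   2    1    1    2    3    4    5
  a   3    2    2    2    2    3    4
  c   4    3    3    3    3    3    4
  f   5    4    4    4    4    4    4
  f   6    5    5    5    5    5    5
Edit distance = dp[6][6] = 5

5


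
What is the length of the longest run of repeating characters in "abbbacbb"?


Input: "abbbacbb"
Scanning for longest run:
  Position 1 ('b'): new char, reset run to 1
  Position 2 ('b'): continues run of 'b', length=2
  Position 3 ('b'): continues run of 'b', length=3
  Position 4 ('a'): new char, reset run to 1
  Position 5 ('c'): new char, reset run to 1
  Position 6 ('b'): new char, reset run to 1
  Position 7 ('b'): continues run of 'b', length=2
Longest run: 'b' with length 3

3


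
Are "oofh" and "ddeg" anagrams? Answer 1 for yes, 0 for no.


Strings: "oofh", "ddeg"
Sorted first:  fhoo
Sorted second: ddeg
Differ at position 0: 'f' vs 'd' => not anagrams

0


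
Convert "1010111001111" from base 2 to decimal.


Input: "1010111001111" in base 2
Positional expansion:
  Digit '1' (value 1) x 2^12 = 4096
  Digit '0' (value 0) x 2^11 = 0
  Digit '1' (value 1) x 2^10 = 1024
  Digit '0' (value 0) x 2^9 = 0
  Digit '1' (value 1) x 2^8 = 256
  Digit '1' (value 1) x 2^7 = 128
  Digit '1' (value 1) x 2^6 = 64
  Digit '0' (value 0) x 2^5 = 0
  Digit '0' (value 0) x 2^4 = 0
  Digit '1' (value 1) x 2^3 = 8
  Digit '1' (value 1) x 2^2 = 4
  Digit '1' (value 1) x 2^1 = 2
  Digit '1' (value 1) x 2^0 = 1
Sum = 5583

5583


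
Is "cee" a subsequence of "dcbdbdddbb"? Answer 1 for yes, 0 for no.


Check if "cee" is a subsequence of "dcbdbdddbb"
Greedy scan:
  Position 0 ('d'): no match needed
  Position 1 ('c'): matches sub[0] = 'c'
  Position 2 ('b'): no match needed
  Position 3 ('d'): no match needed
  Position 4 ('b'): no match needed
  Position 5 ('d'): no match needed
  Position 6 ('d'): no match needed
  Position 7 ('d'): no match needed
  Position 8 ('b'): no match needed
  Position 9 ('b'): no match needed
Only matched 1/3 characters => not a subsequence

0


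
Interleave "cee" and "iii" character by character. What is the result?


Interleaving "cee" and "iii":
  Position 0: 'c' from first, 'i' from second => "ci"
  Position 1: 'e' from first, 'i' from second => "ei"
  Position 2: 'e' from first, 'i' from second => "ei"
Result: cieiei

cieiei


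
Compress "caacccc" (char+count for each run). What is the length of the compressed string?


Input: caacccc
Runs:
  'c' x 1 => "c1"
  'a' x 2 => "a2"
  'c' x 4 => "c4"
Compressed: "c1a2c4"
Compressed length: 6

6


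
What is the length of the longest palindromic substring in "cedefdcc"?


Input: "cedefdcc"
Checking substrings for palindromes:
  [1:4] "ede" (len 3) => palindrome
  [6:8] "cc" (len 2) => palindrome
Longest palindromic substring: "ede" with length 3

3


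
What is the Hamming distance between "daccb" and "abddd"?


Comparing "daccb" and "abddd" position by position:
  Position 0: 'd' vs 'a' => differ
  Position 1: 'a' vs 'b' => differ
  Position 2: 'c' vs 'd' => differ
  Position 3: 'c' vs 'd' => differ
  Position 4: 'b' vs 'd' => differ
Total differences (Hamming distance): 5

5


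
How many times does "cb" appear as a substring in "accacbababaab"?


Searching for "cb" in "accacbababaab"
Scanning each position:
  Position 0: "ac" => no
  Position 1: "cc" => no
  Position 2: "ca" => no
  Position 3: "ac" => no
  Position 4: "cb" => MATCH
  Position 5: "ba" => no
  Position 6: "ab" => no
  Position 7: "ba" => no
  Position 8: "ab" => no
  Position 9: "ba" => no
  Position 10: "aa" => no
  Position 11: "ab" => no
Total occurrences: 1

1


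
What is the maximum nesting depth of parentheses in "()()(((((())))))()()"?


Input: "()()(((((())))))()()"
Tracking depth:
  Position 0 '(': depth becomes 1
  Position 1 ')': depth becomes 0
  Position 2 '(': depth becomes 1
  Position 3 ')': depth becomes 0
  Position 4 '(': depth becomes 1
  Position 5 '(': depth becomes 2
  Position 6 '(': depth becomes 3
  Position 7 '(': depth becomes 4
  Position 8 '(': depth becomes 5
  Position 9 '(': depth becomes 6
  Position 10 ')': depth becomes 5
  Position 11 ')': depth becomes 4
  Position 12 ')': depth becomes 3
  Position 13 ')': depth becomes 2
  Position 14 ')': depth becomes 1
  Position 15 ')': depth becomes 0
  Position 16 '(': depth becomes 1
  Position 17 ')': depth becomes 0
  Position 18 '(': depth becomes 1
  Position 19 ')': depth becomes 0
Maximum depth reached: 6

6


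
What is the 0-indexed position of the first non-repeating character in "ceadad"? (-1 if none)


Input: ceadad
Character frequencies:
  'a': 2
  'c': 1
  'd': 2
  'e': 1
Scanning left to right for freq == 1:
  Position 0 ('c'): unique! => answer = 0

0


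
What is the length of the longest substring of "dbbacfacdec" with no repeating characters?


Input: "dbbacfacdec"
Sliding window (track last position of each char):
  Position 0 ('d'): window [0,0] length 1 -- new best
  Position 1 ('b'): window [0,1] length 2 -- new best
  Position 2 ('b'): repeat (last at 1), move window start to 2
  Position 2 ('b'): window [2,2] length 1
  Position 3 ('a'): window [2,3] length 2
  Position 4 ('c'): window [2,4] length 3 -- new best
  Position 5 ('f'): window [2,5] length 4 -- new best
  Position 6 ('a'): repeat (last at 3), move window start to 4
  Position 6 ('a'): window [4,6] length 3
  Position 7 ('c'): repeat (last at 4), move window start to 5
  Position 7 ('c'): window [5,7] length 3
  Position 8 ('d'): window [5,8] length 4
  Position 9 ('e'): window [5,9] length 5 -- new best
  Position 10 ('c'): repeat (last at 7), move window start to 8
  Position 10 ('c'): window [8,10] length 3
Longest substring with no repeats: "facde" with length 5

5


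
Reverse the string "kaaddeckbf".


Input: kaaddeckbf
Reading characters right to left:
  Position 9: 'f'
  Position 8: 'b'
  Position 7: 'k'
  Position 6: 'c'
  Position 5: 'e'
  Position 4: 'd'
  Position 3: 'd'
  Position 2: 'a'
  Position 1: 'a'
  Position 0: 'k'
Reversed: fbkceddaak

fbkceddaak


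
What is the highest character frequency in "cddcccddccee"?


Input: cddcccddccee
Character counts:
  'c': 6
  'd': 4
  'e': 2
Maximum frequency: 6

6


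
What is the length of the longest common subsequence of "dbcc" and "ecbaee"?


LCS of "dbcc" and "ecbaee"
DP table:
           e    c    b    a    e    e
      0    0    0    0    0    0    0
  d   0    0    0    0    0    0    0
  b   0    0    0    1    1    1    1
  c   0    0    1    1    1    1    1
  c   0    0    1    1    1    1    1
LCS length = dp[4][6] = 1

1


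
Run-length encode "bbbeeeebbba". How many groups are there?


Input: bbbeeeebbba
Scanning for consecutive runs:
  Group 1: 'b' x 3 (positions 0-2)
  Group 2: 'e' x 4 (positions 3-6)
  Group 3: 'b' x 3 (positions 7-9)
  Group 4: 'a' x 1 (positions 10-10)
Total groups: 4

4


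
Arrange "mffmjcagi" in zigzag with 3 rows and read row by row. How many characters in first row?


Zigzag "mffmjcagi" into 3 rows:
Placing characters:
  'm' => row 0
  'f' => row 1
  'f' => row 2
  'm' => row 1
  'j' => row 0
  'c' => row 1
  'a' => row 2
  'g' => row 1
  'i' => row 0
Rows:
  Row 0: "mji"
  Row 1: "fmcg"
  Row 2: "fa"
First row length: 3

3


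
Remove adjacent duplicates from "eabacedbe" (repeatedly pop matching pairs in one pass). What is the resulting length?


Input: eabacedbe
Stack-based adjacent duplicate removal:
  Read 'e': push. Stack: e
  Read 'a': push. Stack: ea
  Read 'b': push. Stack: eab
  Read 'a': push. Stack: eaba
  Read 'c': push. Stack: eabac
  Read 'e': push. Stack: eabace
  Read 'd': push. Stack: eabaced
  Read 'b': push. Stack: eabacedb
  Read 'e': push. Stack: eabacedbe
Final stack: "eabacedbe" (length 9)

9


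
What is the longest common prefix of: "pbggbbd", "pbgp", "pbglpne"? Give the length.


Words: pbggbbd, pbgp, pbglpne
  Position 0: all 'p' => match
  Position 1: all 'b' => match
  Position 2: all 'g' => match
  Position 3: ('g', 'p', 'l') => mismatch, stop
LCP = "pbg" (length 3)

3


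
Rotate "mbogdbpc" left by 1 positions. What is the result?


Input: "mbogdbpc", rotate left by 1
First 1 characters: "m"
Remaining characters: "bogdbpc"
Concatenate remaining + first: "bogdbpc" + "m" = "bogdbpcm"

bogdbpcm


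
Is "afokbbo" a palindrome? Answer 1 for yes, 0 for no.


Input: afokbbo
Reversed: obbkofa
  Compare pos 0 ('a') with pos 6 ('o'): MISMATCH
  Compare pos 1 ('f') with pos 5 ('b'): MISMATCH
  Compare pos 2 ('o') with pos 4 ('b'): MISMATCH
Result: not a palindrome

0


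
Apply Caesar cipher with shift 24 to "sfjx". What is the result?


Caesar cipher: shift "sfjx" by 24
  's' (pos 18) + 24 = pos 16 = 'q'
  'f' (pos 5) + 24 = pos 3 = 'd'
  'j' (pos 9) + 24 = pos 7 = 'h'
  'x' (pos 23) + 24 = pos 21 = 'v'
Result: qdhv

qdhv


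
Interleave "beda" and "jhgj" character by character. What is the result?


Interleaving "beda" and "jhgj":
  Position 0: 'b' from first, 'j' from second => "bj"
  Position 1: 'e' from first, 'h' from second => "eh"
  Position 2: 'd' from first, 'g' from second => "dg"
  Position 3: 'a' from first, 'j' from second => "aj"
Result: bjehdgaj

bjehdgaj


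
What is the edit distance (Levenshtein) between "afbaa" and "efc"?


Computing edit distance: "afbaa" -> "efc"
DP table:
           e    f    c
      0    1    2    3
  a   1    1    2    3
  f   2    2    1    2
  b   3    3    2    2
  a   4    4    3    3
  a   5    5    4    4
Edit distance = dp[5][3] = 4

4


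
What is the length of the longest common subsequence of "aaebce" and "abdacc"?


LCS of "aaebce" and "abdacc"
DP table:
           a    b    d    a    c    c
      0    0    0    0    0    0    0
  a   0    1    1    1    1    1    1
  a   0    1    1    1    2    2    2
  e   0    1    1    1    2    2    2
  b   0    1    2    2    2    2    2
  c   0    1    2    2    2    3    3
  e   0    1    2    2    2    3    3
LCS length = dp[6][6] = 3

3


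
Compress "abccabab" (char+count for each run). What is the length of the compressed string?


Input: abccabab
Runs:
  'a' x 1 => "a1"
  'b' x 1 => "b1"
  'c' x 2 => "c2"
  'a' x 1 => "a1"
  'b' x 1 => "b1"
  'a' x 1 => "a1"
  'b' x 1 => "b1"
Compressed: "a1b1c2a1b1a1b1"
Compressed length: 14

14


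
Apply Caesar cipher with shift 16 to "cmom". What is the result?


Caesar cipher: shift "cmom" by 16
  'c' (pos 2) + 16 = pos 18 = 's'
  'm' (pos 12) + 16 = pos 2 = 'c'
  'o' (pos 14) + 16 = pos 4 = 'e'
  'm' (pos 12) + 16 = pos 2 = 'c'
Result: scec

scec


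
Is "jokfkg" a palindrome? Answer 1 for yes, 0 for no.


Input: jokfkg
Reversed: gkfkoj
  Compare pos 0 ('j') with pos 5 ('g'): MISMATCH
  Compare pos 1 ('o') with pos 4 ('k'): MISMATCH
  Compare pos 2 ('k') with pos 3 ('f'): MISMATCH
Result: not a palindrome

0


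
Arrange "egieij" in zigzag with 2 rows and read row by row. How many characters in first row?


Zigzag "egieij" into 2 rows:
Placing characters:
  'e' => row 0
  'g' => row 1
  'i' => row 0
  'e' => row 1
  'i' => row 0
  'j' => row 1
Rows:
  Row 0: "eii"
  Row 1: "gej"
First row length: 3

3


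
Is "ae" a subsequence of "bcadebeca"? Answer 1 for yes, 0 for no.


Check if "ae" is a subsequence of "bcadebeca"
Greedy scan:
  Position 0 ('b'): no match needed
  Position 1 ('c'): no match needed
  Position 2 ('a'): matches sub[0] = 'a'
  Position 3 ('d'): no match needed
  Position 4 ('e'): matches sub[1] = 'e'
  Position 5 ('b'): no match needed
  Position 6 ('e'): no match needed
  Position 7 ('c'): no match needed
  Position 8 ('a'): no match needed
All 2 characters matched => is a subsequence

1


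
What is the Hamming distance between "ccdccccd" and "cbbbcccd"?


Comparing "ccdccccd" and "cbbbcccd" position by position:
  Position 0: 'c' vs 'c' => same
  Position 1: 'c' vs 'b' => differ
  Position 2: 'd' vs 'b' => differ
  Position 3: 'c' vs 'b' => differ
  Position 4: 'c' vs 'c' => same
  Position 5: 'c' vs 'c' => same
  Position 6: 'c' vs 'c' => same
  Position 7: 'd' vs 'd' => same
Total differences (Hamming distance): 3

3


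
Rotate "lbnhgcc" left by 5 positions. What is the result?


Input: "lbnhgcc", rotate left by 5
First 5 characters: "lbnhg"
Remaining characters: "cc"
Concatenate remaining + first: "cc" + "lbnhg" = "cclbnhg"

cclbnhg


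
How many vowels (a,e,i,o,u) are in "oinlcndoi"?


Input: oinlcndoi
Checking each character:
  'o' at position 0: vowel (running total: 1)
  'i' at position 1: vowel (running total: 2)
  'n' at position 2: consonant
  'l' at position 3: consonant
  'c' at position 4: consonant
  'n' at position 5: consonant
  'd' at position 6: consonant
  'o' at position 7: vowel (running total: 3)
  'i' at position 8: vowel (running total: 4)
Total vowels: 4

4


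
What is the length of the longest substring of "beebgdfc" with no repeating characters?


Input: "beebgdfc"
Sliding window (track last position of each char):
  Position 0 ('b'): window [0,0] length 1 -- new best
  Position 1 ('e'): window [0,1] length 2 -- new best
  Position 2 ('e'): repeat (last at 1), move window start to 2
  Position 2 ('e'): window [2,2] length 1
  Position 3 ('b'): window [2,3] length 2
  Position 4 ('g'): window [2,4] length 3 -- new best
  Position 5 ('d'): window [2,5] length 4 -- new best
  Position 6 ('f'): window [2,6] length 5 -- new best
  Position 7 ('c'): window [2,7] length 6 -- new best
Longest substring with no repeats: "ebgdfc" with length 6

6


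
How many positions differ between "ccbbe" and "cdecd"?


Comparing "ccbbe" and "cdecd" position by position:
  Position 0: 'c' vs 'c' => same
  Position 1: 'c' vs 'd' => DIFFER
  Position 2: 'b' vs 'e' => DIFFER
  Position 3: 'b' vs 'c' => DIFFER
  Position 4: 'e' vs 'd' => DIFFER
Positions that differ: 4

4


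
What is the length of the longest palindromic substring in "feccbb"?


Input: "feccbb"
Checking substrings for palindromes:
  [2:4] "cc" (len 2) => palindrome
  [4:6] "bb" (len 2) => palindrome
Longest palindromic substring: "cc" with length 2

2


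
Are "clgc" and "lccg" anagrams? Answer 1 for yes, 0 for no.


Strings: "clgc", "lccg"
Sorted first:  ccgl
Sorted second: ccgl
Sorted forms match => anagrams

1


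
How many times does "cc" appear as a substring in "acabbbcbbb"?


Searching for "cc" in "acabbbcbbb"
Scanning each position:
  Position 0: "ac" => no
  Position 1: "ca" => no
  Position 2: "ab" => no
  Position 3: "bb" => no
  Position 4: "bb" => no
  Position 5: "bc" => no
  Position 6: "cb" => no
  Position 7: "bb" => no
  Position 8: "bb" => no
Total occurrences: 0

0


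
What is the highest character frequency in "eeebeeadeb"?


Input: eeebeeadeb
Character counts:
  'a': 1
  'b': 2
  'd': 1
  'e': 6
Maximum frequency: 6

6


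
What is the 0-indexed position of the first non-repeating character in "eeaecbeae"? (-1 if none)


Input: eeaecbeae
Character frequencies:
  'a': 2
  'b': 1
  'c': 1
  'e': 5
Scanning left to right for freq == 1:
  Position 0 ('e'): freq=5, skip
  Position 1 ('e'): freq=5, skip
  Position 2 ('a'): freq=2, skip
  Position 3 ('e'): freq=5, skip
  Position 4 ('c'): unique! => answer = 4

4


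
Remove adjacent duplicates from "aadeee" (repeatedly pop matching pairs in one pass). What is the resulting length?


Input: aadeee
Stack-based adjacent duplicate removal:
  Read 'a': push. Stack: a
  Read 'a': matches stack top 'a' => pop. Stack: (empty)
  Read 'd': push. Stack: d
  Read 'e': push. Stack: de
  Read 'e': matches stack top 'e' => pop. Stack: d
  Read 'e': push. Stack: de
Final stack: "de" (length 2)

2


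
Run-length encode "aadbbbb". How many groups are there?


Input: aadbbbb
Scanning for consecutive runs:
  Group 1: 'a' x 2 (positions 0-1)
  Group 2: 'd' x 1 (positions 2-2)
  Group 3: 'b' x 4 (positions 3-6)
Total groups: 3

3


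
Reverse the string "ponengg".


Input: ponengg
Reading characters right to left:
  Position 6: 'g'
  Position 5: 'g'
  Position 4: 'n'
  Position 3: 'e'
  Position 2: 'n'
  Position 1: 'o'
  Position 0: 'p'
Reversed: ggnenop

ggnenop


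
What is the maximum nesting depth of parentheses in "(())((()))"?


Input: "(())((()))"
Tracking depth:
  Position 0 '(': depth becomes 1
  Position 1 '(': depth becomes 2
  Position 2 ')': depth becomes 1
  Position 3 ')': depth becomes 0
  Position 4 '(': depth becomes 1
  Position 5 '(': depth becomes 2
  Position 6 '(': depth becomes 3
  Position 7 ')': depth becomes 2
  Position 8 ')': depth becomes 1
  Position 9 ')': depth becomes 0
Maximum depth reached: 3

3


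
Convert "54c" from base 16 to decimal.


Input: "54c" in base 16
Positional expansion:
  Digit '5' (value 5) x 16^2 = 1280
  Digit '4' (value 4) x 16^1 = 64
  Digit 'c' (value 12) x 16^0 = 12
Sum = 1356

1356


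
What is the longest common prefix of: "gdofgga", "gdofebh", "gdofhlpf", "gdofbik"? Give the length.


Words: gdofgga, gdofebh, gdofhlpf, gdofbik
  Position 0: all 'g' => match
  Position 1: all 'd' => match
  Position 2: all 'o' => match
  Position 3: all 'f' => match
  Position 4: ('g', 'e', 'h', 'b') => mismatch, stop
LCP = "gdof" (length 4)

4


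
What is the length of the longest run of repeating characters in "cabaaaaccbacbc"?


Input: "cabaaaaccbacbc"
Scanning for longest run:
  Position 1 ('a'): new char, reset run to 1
  Position 2 ('b'): new char, reset run to 1
  Position 3 ('a'): new char, reset run to 1
  Position 4 ('a'): continues run of 'a', length=2
  Position 5 ('a'): continues run of 'a', length=3
  Position 6 ('a'): continues run of 'a', length=4
  Position 7 ('c'): new char, reset run to 1
  Position 8 ('c'): continues run of 'c', length=2
  Position 9 ('b'): new char, reset run to 1
  Position 10 ('a'): new char, reset run to 1
  Position 11 ('c'): new char, reset run to 1
  Position 12 ('b'): new char, reset run to 1
  Position 13 ('c'): new char, reset run to 1
Longest run: 'a' with length 4

4


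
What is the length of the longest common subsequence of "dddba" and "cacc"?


LCS of "dddba" and "cacc"
DP table:
           c    a    c    c
      0    0    0    0    0
  d   0    0    0    0    0
  d   0    0    0    0    0
  d   0    0    0    0    0
  b   0    0    0    0    0
  a   0    0    1    1    1
LCS length = dp[5][4] = 1

1


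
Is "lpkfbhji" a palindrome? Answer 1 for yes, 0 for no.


Input: lpkfbhji
Reversed: ijhbfkpl
  Compare pos 0 ('l') with pos 7 ('i'): MISMATCH
  Compare pos 1 ('p') with pos 6 ('j'): MISMATCH
  Compare pos 2 ('k') with pos 5 ('h'): MISMATCH
  Compare pos 3 ('f') with pos 4 ('b'): MISMATCH
Result: not a palindrome

0


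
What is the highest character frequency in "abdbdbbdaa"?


Input: abdbdbbdaa
Character counts:
  'a': 3
  'b': 4
  'd': 3
Maximum frequency: 4

4


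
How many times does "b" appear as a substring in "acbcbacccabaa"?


Searching for "b" in "acbcbacccabaa"
Scanning each position:
  Position 0: "a" => no
  Position 1: "c" => no
  Position 2: "b" => MATCH
  Position 3: "c" => no
  Position 4: "b" => MATCH
  Position 5: "a" => no
  Position 6: "c" => no
  Position 7: "c" => no
  Position 8: "c" => no
  Position 9: "a" => no
  Position 10: "b" => MATCH
  Position 11: "a" => no
  Position 12: "a" => no
Total occurrences: 3

3


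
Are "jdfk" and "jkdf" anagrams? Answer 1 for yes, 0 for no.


Strings: "jdfk", "jkdf"
Sorted first:  dfjk
Sorted second: dfjk
Sorted forms match => anagrams

1


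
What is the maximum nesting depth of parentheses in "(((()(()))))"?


Input: "(((()(()))))"
Tracking depth:
  Position 0 '(': depth becomes 1
  Position 1 '(': depth becomes 2
  Position 2 '(': depth becomes 3
  Position 3 '(': depth becomes 4
  Position 4 ')': depth becomes 3
  Position 5 '(': depth becomes 4
  Position 6 '(': depth becomes 5
  Position 7 ')': depth becomes 4
  Position 8 ')': depth becomes 3
  Position 9 ')': depth becomes 2
  Position 10 ')': depth becomes 1
  Position 11 ')': depth becomes 0
Maximum depth reached: 5

5


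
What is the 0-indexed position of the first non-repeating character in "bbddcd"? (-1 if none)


Input: bbddcd
Character frequencies:
  'b': 2
  'c': 1
  'd': 3
Scanning left to right for freq == 1:
  Position 0 ('b'): freq=2, skip
  Position 1 ('b'): freq=2, skip
  Position 2 ('d'): freq=3, skip
  Position 3 ('d'): freq=3, skip
  Position 4 ('c'): unique! => answer = 4

4


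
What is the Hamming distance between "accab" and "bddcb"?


Comparing "accab" and "bddcb" position by position:
  Position 0: 'a' vs 'b' => differ
  Position 1: 'c' vs 'd' => differ
  Position 2: 'c' vs 'd' => differ
  Position 3: 'a' vs 'c' => differ
  Position 4: 'b' vs 'b' => same
Total differences (Hamming distance): 4

4


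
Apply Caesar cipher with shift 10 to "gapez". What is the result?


Caesar cipher: shift "gapez" by 10
  'g' (pos 6) + 10 = pos 16 = 'q'
  'a' (pos 0) + 10 = pos 10 = 'k'
  'p' (pos 15) + 10 = pos 25 = 'z'
  'e' (pos 4) + 10 = pos 14 = 'o'
  'z' (pos 25) + 10 = pos 9 = 'j'
Result: qkzoj

qkzoj


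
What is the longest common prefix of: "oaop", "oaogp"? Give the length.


Words: oaop, oaogp
  Position 0: all 'o' => match
  Position 1: all 'a' => match
  Position 2: all 'o' => match
  Position 3: ('p', 'g') => mismatch, stop
LCP = "oao" (length 3)

3


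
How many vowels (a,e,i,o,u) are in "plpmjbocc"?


Input: plpmjbocc
Checking each character:
  'p' at position 0: consonant
  'l' at position 1: consonant
  'p' at position 2: consonant
  'm' at position 3: consonant
  'j' at position 4: consonant
  'b' at position 5: consonant
  'o' at position 6: vowel (running total: 1)
  'c' at position 7: consonant
  'c' at position 8: consonant
Total vowels: 1

1


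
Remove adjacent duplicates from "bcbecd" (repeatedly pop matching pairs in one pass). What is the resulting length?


Input: bcbecd
Stack-based adjacent duplicate removal:
  Read 'b': push. Stack: b
  Read 'c': push. Stack: bc
  Read 'b': push. Stack: bcb
  Read 'e': push. Stack: bcbe
  Read 'c': push. Stack: bcbec
  Read 'd': push. Stack: bcbecd
Final stack: "bcbecd" (length 6)

6


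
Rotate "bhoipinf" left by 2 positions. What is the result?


Input: "bhoipinf", rotate left by 2
First 2 characters: "bh"
Remaining characters: "oipinf"
Concatenate remaining + first: "oipinf" + "bh" = "oipinfbh"

oipinfbh


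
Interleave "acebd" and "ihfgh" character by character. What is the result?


Interleaving "acebd" and "ihfgh":
  Position 0: 'a' from first, 'i' from second => "ai"
  Position 1: 'c' from first, 'h' from second => "ch"
  Position 2: 'e' from first, 'f' from second => "ef"
  Position 3: 'b' from first, 'g' from second => "bg"
  Position 4: 'd' from first, 'h' from second => "dh"
Result: aichefbgdh

aichefbgdh


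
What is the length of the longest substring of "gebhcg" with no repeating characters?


Input: "gebhcg"
Sliding window (track last position of each char):
  Position 0 ('g'): window [0,0] length 1 -- new best
  Position 1 ('e'): window [0,1] length 2 -- new best
  Position 2 ('b'): window [0,2] length 3 -- new best
  Position 3 ('h'): window [0,3] length 4 -- new best
  Position 4 ('c'): window [0,4] length 5 -- new best
  Position 5 ('g'): repeat (last at 0), move window start to 1
  Position 5 ('g'): window [1,5] length 5
Longest substring with no repeats: "gebhc" with length 5

5


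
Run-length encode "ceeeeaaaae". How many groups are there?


Input: ceeeeaaaae
Scanning for consecutive runs:
  Group 1: 'c' x 1 (positions 0-0)
  Group 2: 'e' x 4 (positions 1-4)
  Group 3: 'a' x 4 (positions 5-8)
  Group 4: 'e' x 1 (positions 9-9)
Total groups: 4

4


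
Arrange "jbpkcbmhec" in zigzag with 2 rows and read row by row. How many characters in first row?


Zigzag "jbpkcbmhec" into 2 rows:
Placing characters:
  'j' => row 0
  'b' => row 1
  'p' => row 0
  'k' => row 1
  'c' => row 0
  'b' => row 1
  'm' => row 0
  'h' => row 1
  'e' => row 0
  'c' => row 1
Rows:
  Row 0: "jpcme"
  Row 1: "bkbhc"
First row length: 5

5


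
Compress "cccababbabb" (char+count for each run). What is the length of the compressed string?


Input: cccababbabb
Runs:
  'c' x 3 => "c3"
  'a' x 1 => "a1"
  'b' x 1 => "b1"
  'a' x 1 => "a1"
  'b' x 2 => "b2"
  'a' x 1 => "a1"
  'b' x 2 => "b2"
Compressed: "c3a1b1a1b2a1b2"
Compressed length: 14

14


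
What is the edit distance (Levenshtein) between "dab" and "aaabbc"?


Computing edit distance: "dab" -> "aaabbc"
DP table:
           a    a    a    b    b    c
      0    1    2    3    4    5    6
  d   1    1    2    3    4    5    6
  a   2    1    1    2    3    4    5
  b   3    2    2    2    2    3    4
Edit distance = dp[3][6] = 4

4


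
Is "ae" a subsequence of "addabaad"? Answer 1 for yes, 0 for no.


Check if "ae" is a subsequence of "addabaad"
Greedy scan:
  Position 0 ('a'): matches sub[0] = 'a'
  Position 1 ('d'): no match needed
  Position 2 ('d'): no match needed
  Position 3 ('a'): no match needed
  Position 4 ('b'): no match needed
  Position 5 ('a'): no match needed
  Position 6 ('a'): no match needed
  Position 7 ('d'): no match needed
Only matched 1/2 characters => not a subsequence

0


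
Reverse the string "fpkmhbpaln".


Input: fpkmhbpaln
Reading characters right to left:
  Position 9: 'n'
  Position 8: 'l'
  Position 7: 'a'
  Position 6: 'p'
  Position 5: 'b'
  Position 4: 'h'
  Position 3: 'm'
  Position 2: 'k'
  Position 1: 'p'
  Position 0: 'f'
Reversed: nlapbhmkpf

nlapbhmkpf


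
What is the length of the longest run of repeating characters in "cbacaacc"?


Input: "cbacaacc"
Scanning for longest run:
  Position 1 ('b'): new char, reset run to 1
  Position 2 ('a'): new char, reset run to 1
  Position 3 ('c'): new char, reset run to 1
  Position 4 ('a'): new char, reset run to 1
  Position 5 ('a'): continues run of 'a', length=2
  Position 6 ('c'): new char, reset run to 1
  Position 7 ('c'): continues run of 'c', length=2
Longest run: 'a' with length 2

2


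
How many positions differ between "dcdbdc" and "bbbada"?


Comparing "dcdbdc" and "bbbada" position by position:
  Position 0: 'd' vs 'b' => DIFFER
  Position 1: 'c' vs 'b' => DIFFER
  Position 2: 'd' vs 'b' => DIFFER
  Position 3: 'b' vs 'a' => DIFFER
  Position 4: 'd' vs 'd' => same
  Position 5: 'c' vs 'a' => DIFFER
Positions that differ: 5

5


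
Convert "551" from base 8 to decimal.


Input: "551" in base 8
Positional expansion:
  Digit '5' (value 5) x 8^2 = 320
  Digit '5' (value 5) x 8^1 = 40
  Digit '1' (value 1) x 8^0 = 1
Sum = 361

361


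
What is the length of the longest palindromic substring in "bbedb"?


Input: "bbedb"
Checking substrings for palindromes:
  [0:2] "bb" (len 2) => palindrome
Longest palindromic substring: "bb" with length 2

2


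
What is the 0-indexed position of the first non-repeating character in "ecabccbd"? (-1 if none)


Input: ecabccbd
Character frequencies:
  'a': 1
  'b': 2
  'c': 3
  'd': 1
  'e': 1
Scanning left to right for freq == 1:
  Position 0 ('e'): unique! => answer = 0

0


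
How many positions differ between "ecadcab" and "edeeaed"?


Comparing "ecadcab" and "edeeaed" position by position:
  Position 0: 'e' vs 'e' => same
  Position 1: 'c' vs 'd' => DIFFER
  Position 2: 'a' vs 'e' => DIFFER
  Position 3: 'd' vs 'e' => DIFFER
  Position 4: 'c' vs 'a' => DIFFER
  Position 5: 'a' vs 'e' => DIFFER
  Position 6: 'b' vs 'd' => DIFFER
Positions that differ: 6

6


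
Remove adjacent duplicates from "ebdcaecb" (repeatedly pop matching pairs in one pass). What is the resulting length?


Input: ebdcaecb
Stack-based adjacent duplicate removal:
  Read 'e': push. Stack: e
  Read 'b': push. Stack: eb
  Read 'd': push. Stack: ebd
  Read 'c': push. Stack: ebdc
  Read 'a': push. Stack: ebdca
  Read 'e': push. Stack: ebdcae
  Read 'c': push. Stack: ebdcaec
  Read 'b': push. Stack: ebdcaecb
Final stack: "ebdcaecb" (length 8)

8


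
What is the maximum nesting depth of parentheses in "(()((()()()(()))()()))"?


Input: "(()((()()()(()))()()))"
Tracking depth:
  Position 0 '(': depth becomes 1
  Position 1 '(': depth becomes 2
  Position 2 ')': depth becomes 1
  Position 3 '(': depth becomes 2
  Position 4 '(': depth becomes 3
  Position 5 '(': depth becomes 4
  Position 6 ')': depth becomes 3
  Position 7 '(': depth becomes 4
  Position 8 ')': depth becomes 3
  Position 9 '(': depth becomes 4
  Position 10 ')': depth becomes 3
  Position 11 '(': depth becomes 4
  Position 12 '(': depth becomes 5
  Position 13 ')': depth becomes 4
  Position 14 ')': depth becomes 3
  Position 15 ')': depth becomes 2
  Position 16 '(': depth becomes 3
  Position 17 ')': depth becomes 2
  Position 18 '(': depth becomes 3
  Position 19 ')': depth becomes 2
  Position 20 ')': depth becomes 1
  Position 21 ')': depth becomes 0
Maximum depth reached: 5

5


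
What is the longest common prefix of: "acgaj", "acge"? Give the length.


Words: acgaj, acge
  Position 0: all 'a' => match
  Position 1: all 'c' => match
  Position 2: all 'g' => match
  Position 3: ('a', 'e') => mismatch, stop
LCP = "acg" (length 3)

3


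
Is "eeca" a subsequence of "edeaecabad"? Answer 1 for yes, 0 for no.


Check if "eeca" is a subsequence of "edeaecabad"
Greedy scan:
  Position 0 ('e'): matches sub[0] = 'e'
  Position 1 ('d'): no match needed
  Position 2 ('e'): matches sub[1] = 'e'
  Position 3 ('a'): no match needed
  Position 4 ('e'): no match needed
  Position 5 ('c'): matches sub[2] = 'c'
  Position 6 ('a'): matches sub[3] = 'a'
  Position 7 ('b'): no match needed
  Position 8 ('a'): no match needed
  Position 9 ('d'): no match needed
All 4 characters matched => is a subsequence

1


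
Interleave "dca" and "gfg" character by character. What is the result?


Interleaving "dca" and "gfg":
  Position 0: 'd' from first, 'g' from second => "dg"
  Position 1: 'c' from first, 'f' from second => "cf"
  Position 2: 'a' from first, 'g' from second => "ag"
Result: dgcfag

dgcfag


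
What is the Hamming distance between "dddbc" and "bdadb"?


Comparing "dddbc" and "bdadb" position by position:
  Position 0: 'd' vs 'b' => differ
  Position 1: 'd' vs 'd' => same
  Position 2: 'd' vs 'a' => differ
  Position 3: 'b' vs 'd' => differ
  Position 4: 'c' vs 'b' => differ
Total differences (Hamming distance): 4

4


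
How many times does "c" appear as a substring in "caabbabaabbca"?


Searching for "c" in "caabbabaabbca"
Scanning each position:
  Position 0: "c" => MATCH
  Position 1: "a" => no
  Position 2: "a" => no
  Position 3: "b" => no
  Position 4: "b" => no
  Position 5: "a" => no
  Position 6: "b" => no
  Position 7: "a" => no
  Position 8: "a" => no
  Position 9: "b" => no
  Position 10: "b" => no
  Position 11: "c" => MATCH
  Position 12: "a" => no
Total occurrences: 2

2


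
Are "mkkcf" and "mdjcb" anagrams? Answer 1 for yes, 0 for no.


Strings: "mkkcf", "mdjcb"
Sorted first:  cfkkm
Sorted second: bcdjm
Differ at position 0: 'c' vs 'b' => not anagrams

0


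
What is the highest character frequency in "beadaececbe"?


Input: beadaececbe
Character counts:
  'a': 2
  'b': 2
  'c': 2
  'd': 1
  'e': 4
Maximum frequency: 4

4


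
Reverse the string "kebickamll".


Input: kebickamll
Reading characters right to left:
  Position 9: 'l'
  Position 8: 'l'
  Position 7: 'm'
  Position 6: 'a'
  Position 5: 'k'
  Position 4: 'c'
  Position 3: 'i'
  Position 2: 'b'
  Position 1: 'e'
  Position 0: 'k'
Reversed: llmakcibek

llmakcibek


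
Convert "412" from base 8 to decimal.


Input: "412" in base 8
Positional expansion:
  Digit '4' (value 4) x 8^2 = 256
  Digit '1' (value 1) x 8^1 = 8
  Digit '2' (value 2) x 8^0 = 2
Sum = 266

266


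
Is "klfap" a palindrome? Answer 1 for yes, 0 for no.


Input: klfap
Reversed: paflk
  Compare pos 0 ('k') with pos 4 ('p'): MISMATCH
  Compare pos 1 ('l') with pos 3 ('a'): MISMATCH
Result: not a palindrome

0


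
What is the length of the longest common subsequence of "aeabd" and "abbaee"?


LCS of "aeabd" and "abbaee"
DP table:
           a    b    b    a    e    e
      0    0    0    0    0    0    0
  a   0    1    1    1    1    1    1
  e   0    1    1    1    1    2    2
  a   0    1    1    1    2    2    2
  b   0    1    2    2    2    2    2
  d   0    1    2    2    2    2    2
LCS length = dp[5][6] = 2

2


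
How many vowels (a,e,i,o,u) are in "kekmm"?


Input: kekmm
Checking each character:
  'k' at position 0: consonant
  'e' at position 1: vowel (running total: 1)
  'k' at position 2: consonant
  'm' at position 3: consonant
  'm' at position 4: consonant
Total vowels: 1

1


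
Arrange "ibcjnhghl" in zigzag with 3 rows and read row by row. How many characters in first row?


Zigzag "ibcjnhghl" into 3 rows:
Placing characters:
  'i' => row 0
  'b' => row 1
  'c' => row 2
  'j' => row 1
  'n' => row 0
  'h' => row 1
  'g' => row 2
  'h' => row 1
  'l' => row 0
Rows:
  Row 0: "inl"
  Row 1: "bjhh"
  Row 2: "cg"
First row length: 3

3


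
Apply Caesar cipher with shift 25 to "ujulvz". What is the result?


Caesar cipher: shift "ujulvz" by 25
  'u' (pos 20) + 25 = pos 19 = 't'
  'j' (pos 9) + 25 = pos 8 = 'i'
  'u' (pos 20) + 25 = pos 19 = 't'
  'l' (pos 11) + 25 = pos 10 = 'k'
  'v' (pos 21) + 25 = pos 20 = 'u'
  'z' (pos 25) + 25 = pos 24 = 'y'
Result: titkuy

titkuy


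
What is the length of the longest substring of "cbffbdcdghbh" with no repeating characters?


Input: "cbffbdcdghbh"
Sliding window (track last position of each char):
  Position 0 ('c'): window [0,0] length 1 -- new best
  Position 1 ('b'): window [0,1] length 2 -- new best
  Position 2 ('f'): window [0,2] length 3 -- new best
  Position 3 ('f'): repeat (last at 2), move window start to 3
  Position 3 ('f'): window [3,3] length 1
  Position 4 ('b'): window [3,4] length 2
  Position 5 ('d'): window [3,5] length 3
  Position 6 ('c'): window [3,6] length 4 -- new best
  Position 7 ('d'): repeat (last at 5), move window start to 6
  Position 7 ('d'): window [6,7] length 2
  Position 8 ('g'): window [6,8] length 3
  Position 9 ('h'): window [6,9] length 4
  Position 10 ('b'): window [6,10] length 5 -- new best
  Position 11 ('h'): repeat (last at 9), move window start to 10
  Position 11 ('h'): window [10,11] length 2
Longest substring with no repeats: "cdghb" with length 5

5


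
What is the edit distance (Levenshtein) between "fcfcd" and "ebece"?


Computing edit distance: "fcfcd" -> "ebece"
DP table:
           e    b    e    c    e
      0    1    2    3    4    5
  f   1    1    2    3    4    5
  c   2    2    2    3    3    4
  f   3    3    3    3    4    4
  c   4    4    4    4    3    4
  d   5    5    5    5    4    4
Edit distance = dp[5][5] = 4

4


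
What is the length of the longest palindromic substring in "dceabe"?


Input: "dceabe"
Checking substrings for palindromes:
  No multi-char palindromic substrings found
Longest palindromic substring: "d" with length 1

1


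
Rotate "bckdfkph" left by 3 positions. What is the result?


Input: "bckdfkph", rotate left by 3
First 3 characters: "bck"
Remaining characters: "dfkph"
Concatenate remaining + first: "dfkph" + "bck" = "dfkphbck"

dfkphbck


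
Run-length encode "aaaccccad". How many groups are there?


Input: aaaccccad
Scanning for consecutive runs:
  Group 1: 'a' x 3 (positions 0-2)
  Group 2: 'c' x 4 (positions 3-6)
  Group 3: 'a' x 1 (positions 7-7)
  Group 4: 'd' x 1 (positions 8-8)
Total groups: 4

4


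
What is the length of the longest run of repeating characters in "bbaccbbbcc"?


Input: "bbaccbbbcc"
Scanning for longest run:
  Position 1 ('b'): continues run of 'b', length=2
  Position 2 ('a'): new char, reset run to 1
  Position 3 ('c'): new char, reset run to 1
  Position 4 ('c'): continues run of 'c', length=2
  Position 5 ('b'): new char, reset run to 1
  Position 6 ('b'): continues run of 'b', length=2
  Position 7 ('b'): continues run of 'b', length=3
  Position 8 ('c'): new char, reset run to 1
  Position 9 ('c'): continues run of 'c', length=2
Longest run: 'b' with length 3

3


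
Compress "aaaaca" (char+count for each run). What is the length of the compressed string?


Input: aaaaca
Runs:
  'a' x 4 => "a4"
  'c' x 1 => "c1"
  'a' x 1 => "a1"
Compressed: "a4c1a1"
Compressed length: 6

6


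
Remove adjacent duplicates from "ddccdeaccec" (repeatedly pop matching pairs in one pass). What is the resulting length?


Input: ddccdeaccec
Stack-based adjacent duplicate removal:
  Read 'd': push. Stack: d
  Read 'd': matches stack top 'd' => pop. Stack: (empty)
  Read 'c': push. Stack: c
  Read 'c': matches stack top 'c' => pop. Stack: (empty)
  Read 'd': push. Stack: d
  Read 'e': push. Stack: de
  Read 'a': push. Stack: dea
  Read 'c': push. Stack: deac
  Read 'c': matches stack top 'c' => pop. Stack: dea
  Read 'e': push. Stack: deae
  Read 'c': push. Stack: deaec
Final stack: "deaec" (length 5)

5


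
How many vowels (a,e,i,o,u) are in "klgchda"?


Input: klgchda
Checking each character:
  'k' at position 0: consonant
  'l' at position 1: consonant
  'g' at position 2: consonant
  'c' at position 3: consonant
  'h' at position 4: consonant
  'd' at position 5: consonant
  'a' at position 6: vowel (running total: 1)
Total vowels: 1

1


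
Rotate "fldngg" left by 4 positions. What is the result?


Input: "fldngg", rotate left by 4
First 4 characters: "fldn"
Remaining characters: "gg"
Concatenate remaining + first: "gg" + "fldn" = "ggfldn"

ggfldn


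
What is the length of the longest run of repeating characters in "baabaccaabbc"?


Input: "baabaccaabbc"
Scanning for longest run:
  Position 1 ('a'): new char, reset run to 1
  Position 2 ('a'): continues run of 'a', length=2
  Position 3 ('b'): new char, reset run to 1
  Position 4 ('a'): new char, reset run to 1
  Position 5 ('c'): new char, reset run to 1
  Position 6 ('c'): continues run of 'c', length=2
  Position 7 ('a'): new char, reset run to 1
  Position 8 ('a'): continues run of 'a', length=2
  Position 9 ('b'): new char, reset run to 1
  Position 10 ('b'): continues run of 'b', length=2
  Position 11 ('c'): new char, reset run to 1
Longest run: 'a' with length 2

2


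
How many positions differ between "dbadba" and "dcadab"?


Comparing "dbadba" and "dcadab" position by position:
  Position 0: 'd' vs 'd' => same
  Position 1: 'b' vs 'c' => DIFFER
  Position 2: 'a' vs 'a' => same
  Position 3: 'd' vs 'd' => same
  Position 4: 'b' vs 'a' => DIFFER
  Position 5: 'a' vs 'b' => DIFFER
Positions that differ: 3

3


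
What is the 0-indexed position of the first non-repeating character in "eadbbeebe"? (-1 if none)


Input: eadbbeebe
Character frequencies:
  'a': 1
  'b': 3
  'd': 1
  'e': 4
Scanning left to right for freq == 1:
  Position 0 ('e'): freq=4, skip
  Position 1 ('a'): unique! => answer = 1

1
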